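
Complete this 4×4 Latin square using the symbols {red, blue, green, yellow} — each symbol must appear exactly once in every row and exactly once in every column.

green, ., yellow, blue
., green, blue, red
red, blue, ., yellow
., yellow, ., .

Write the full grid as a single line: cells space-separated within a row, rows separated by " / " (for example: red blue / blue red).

green red yellow blue / yellow green blue red / red blue green yellow / blue yellow red green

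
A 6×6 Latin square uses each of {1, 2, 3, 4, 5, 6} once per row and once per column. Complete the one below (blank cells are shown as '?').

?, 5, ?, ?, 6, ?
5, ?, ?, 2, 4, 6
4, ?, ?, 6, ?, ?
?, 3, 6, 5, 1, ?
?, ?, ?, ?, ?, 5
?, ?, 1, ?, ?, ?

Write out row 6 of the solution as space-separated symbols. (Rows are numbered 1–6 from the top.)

(r2,c2) = 1
(r2,c3) = 3
(r3,c2) = 2
(r3,c3) = 5
(r3,c5) = 3
(r3,c6) = 1
(r4,c1) = 2
(r4,c6) = 4
(r5,c5) = 2
(r6,c5) = 5
(r5,c3) = 4
(r1,c3) = 2
(r1,c6) = 3
(r5,c2) = 6
(r6,c2) = 4
(r6,c4) = 3
(r6,c6) = 2
(r1,c1) = 1
(r1,c4) = 4
(r5,c1) = 3
(r5,c4) = 1
(r6,c1) = 6

6 4 1 3 5 2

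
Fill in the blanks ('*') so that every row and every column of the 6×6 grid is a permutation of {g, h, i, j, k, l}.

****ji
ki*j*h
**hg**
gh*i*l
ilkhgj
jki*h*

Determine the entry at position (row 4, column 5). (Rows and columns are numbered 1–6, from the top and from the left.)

(r1,c2): row 1 has {i,j}; column 2 has {h,i,k,l}, so it must be g.
(r1,c3): row 1 has {g,i,j}; column 3 has {h,i,k}, so it must be l.
(r1,c4): row 1 has {g,i,j,l}; column 4 has {g,h,i,j}, so it must be k.
(r2,c3): row 2 has {h,i,j,k}; column 3 has {h,i,k,l}, so it must be g.
(r2,c5): row 2 has {g,h,i,j,k}; column 5 has {g,h,j}, so it must be l.
(r3,c1): row 3 has {g,h}; column 1 has {g,i,j,k}, so it must be l.
(r3,c2): row 3 has {g,h,l}; column 2 has {g,h,i,k,l}, so it must be j.
(r3,c6): row 3 has {g,h,j,l}; column 6 has {h,i,j,l}, so it must be k.
(r4,c3): row 4 has {g,h,i,l}; column 3 has {g,h,i,k,l}, so it must be j.
(r4,c5): row 4 has {g,h,i,j,l}; column 5 has {g,h,j,l}, so it must be k.

k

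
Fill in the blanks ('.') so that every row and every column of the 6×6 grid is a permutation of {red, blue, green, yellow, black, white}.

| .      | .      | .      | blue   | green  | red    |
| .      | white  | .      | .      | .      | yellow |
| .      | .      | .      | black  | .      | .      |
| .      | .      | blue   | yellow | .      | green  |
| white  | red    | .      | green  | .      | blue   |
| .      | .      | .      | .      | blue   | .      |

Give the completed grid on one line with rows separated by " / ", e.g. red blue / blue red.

(r2,c4): row 2 has {yellow,white}; column 4 has {blue,green,yellow,black}, so it must be red.
(r2,c5): row 2 has {red,yellow,white}; column 5 has {blue,green}, so it must be black.
(r3,c6): row 3 has {black}; column 6 has {red,blue,green,yellow}, so it must be white.
(r4,c2): row 4 has {blue,green,yellow}; column 2 has {red,white}, so it must be black.
(r5,c5): row 5 has {red,blue,green,white}; column 5 has {blue,green,black}, so it must be yellow.
(r6,c4): row 6 has {blue}; column 4 has {red,blue,green,yellow,black}, so it must be white.
(r6,c6): row 6 has {blue,white}; column 6 has {red,blue,green,yellow,white}, so it must be black.
(r1,c2): row 1 has {red,blue,green}; column 2 has {red,black,white}, so it must be yellow.
(r2,c3): row 2 has {red,yellow,black,white}; column 3 has {blue}, so it must be green.
(r3,c5): row 3 has {black,white}; column 5 has {blue,green,yellow,black}, so it must be red.
(r4,c1): row 4 has {blue,green,yellow,black}; column 1 has {white}, so it must be red.
(r4,c5): row 4 has {red,blue,green,yellow,black}; column 5 has {red,blue,green,yellow,black}, so it must be white.
(r5,c3): row 5 has {red,blue,green,yellow,white}; column 3 has {blue,green}, so it must be black.
(r6,c2): row 6 has {blue,black,white}; column 2 has {red,yellow,black,white}, so it must be green.
(r1,c1): row 1 has {red,blue,green,yellow}; column 1 has {red,white}, so it must be black.
(r1,c3): row 1 has {red,blue,green,yellow,black}; column 3 has {blue,green,black}, so it must be white.
(r2,c1): row 2 has {red,green,yellow,black,white}; column 1 has {red,black,white}, so it must be blue.
(r3,c2): row 3 has {red,black,white}; column 2 has {red,green,yellow,black,white}, so it must be blue.
(r3,c3): row 3 has {red,blue,black,white}; column 3 has {blue,green,black,white}, so it must be yellow.
(r6,c1): row 6 has {blue,green,black,white}; column 1 has {red,blue,black,white}, so it must be yellow.
(r6,c3): row 6 has {blue,green,yellow,black,white}; column 3 has {blue,green,yellow,black,white}, so it must be red.
(r3,c1): row 3 has {red,blue,yellow,black,white}; column 1 has {red,blue,yellow,black,white}, so it must be green.

black yellow white blue green red / blue white green red black yellow / green blue yellow black red white / red black blue yellow white green / white red black green yellow blue / yellow green red white blue black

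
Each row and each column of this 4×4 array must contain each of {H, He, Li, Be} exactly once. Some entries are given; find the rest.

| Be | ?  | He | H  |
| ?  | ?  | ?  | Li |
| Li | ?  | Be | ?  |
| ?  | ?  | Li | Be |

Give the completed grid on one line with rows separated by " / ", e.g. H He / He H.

Be Li He H / He Be H Li / Li H Be He / H He Li Be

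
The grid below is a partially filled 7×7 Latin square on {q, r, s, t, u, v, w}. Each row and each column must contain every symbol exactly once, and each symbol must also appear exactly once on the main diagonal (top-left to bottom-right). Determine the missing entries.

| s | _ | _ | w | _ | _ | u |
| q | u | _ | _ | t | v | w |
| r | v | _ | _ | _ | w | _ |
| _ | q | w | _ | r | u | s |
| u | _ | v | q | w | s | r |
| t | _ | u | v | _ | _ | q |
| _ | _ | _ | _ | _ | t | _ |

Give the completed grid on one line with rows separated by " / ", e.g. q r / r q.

s r t w v q u / q u s r t v w / r v q s u w t / v q w t r u s / u t v q w s r / t w u v s r q / w s r u q t v

(r3,c7) = t
(r4,c1) = v
(r4,c4) = t
(r5,c2) = t
(r6,c5) = s
(r6,c6) = r
(r7,c1) = w
(r7,c7) = v
(r1,c2) = r
(r1,c6) = q
(r3,c3) = q
(r3,c5) = u
(r6,c2) = w
(r7,c2) = s
(r7,c3) = r
(r7,c4) = u
(r7,c5) = q
(r1,c3) = t
(r1,c5) = v
(r2,c3) = s
(r2,c4) = r
(r3,c4) = s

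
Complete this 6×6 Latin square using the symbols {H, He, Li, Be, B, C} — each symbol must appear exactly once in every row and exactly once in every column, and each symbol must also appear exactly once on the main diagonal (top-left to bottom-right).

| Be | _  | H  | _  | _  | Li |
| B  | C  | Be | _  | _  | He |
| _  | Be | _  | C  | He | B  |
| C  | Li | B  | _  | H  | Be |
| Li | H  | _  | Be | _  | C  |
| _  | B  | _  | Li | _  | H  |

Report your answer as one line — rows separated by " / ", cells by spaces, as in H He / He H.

Be He H B C Li / B C Be H Li He / H Be Li C He B / C Li B He H Be / Li H He Be B C / He B C Li Be H

(r1,c2) = He
(r1,c4) = B
(r1,c5) = C
(r2,c4) = H
(r2,c5) = Li
(r3,c1) = H
(r3,c3) = Li
(r4,c4) = He
(r5,c3) = He
(r5,c5) = B
(r6,c1) = He
(r6,c3) = C
(r6,c5) = Be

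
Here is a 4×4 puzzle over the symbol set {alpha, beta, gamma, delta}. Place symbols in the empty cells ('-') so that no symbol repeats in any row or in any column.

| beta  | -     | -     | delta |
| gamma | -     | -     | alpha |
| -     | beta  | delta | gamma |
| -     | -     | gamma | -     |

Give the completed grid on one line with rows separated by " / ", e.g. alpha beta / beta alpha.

beta gamma alpha delta / gamma delta beta alpha / alpha beta delta gamma / delta alpha gamma beta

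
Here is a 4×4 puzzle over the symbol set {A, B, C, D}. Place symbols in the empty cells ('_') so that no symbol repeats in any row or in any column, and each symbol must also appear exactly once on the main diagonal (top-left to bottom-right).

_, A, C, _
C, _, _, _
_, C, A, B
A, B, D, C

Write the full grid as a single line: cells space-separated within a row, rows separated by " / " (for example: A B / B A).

B A C D / C D B A / D C A B / A B D C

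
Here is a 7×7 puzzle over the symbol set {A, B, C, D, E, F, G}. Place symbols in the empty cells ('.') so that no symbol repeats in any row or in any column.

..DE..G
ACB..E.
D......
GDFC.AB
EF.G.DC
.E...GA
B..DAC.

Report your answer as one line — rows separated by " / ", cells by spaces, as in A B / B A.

At row 2, column 4: row 2 has {A,B,C,E}; column 4 has {C,D,E,G}; that leaves F.
At row 2, column 7: row 2 has {A,B,C,E,F}; column 7 has {A,B,C,G}; that leaves D.
At row 4, column 5: row 4 has {A,B,C,D,F,G}; column 5 has {A}; that leaves E.
At row 5, column 3: row 5 has {C,D,E,F,G}; column 3 has {B,D,F}; that leaves A.
At row 5, column 5: row 5 has {A,C,D,E,F,G}; column 5 has {A,E}; that leaves B.
At row 6, column 3: row 6 has {A,E,G}; column 3 has {A,B,D,F}; that leaves C.
At row 6, column 4: row 6 has {A,C,E,G}; column 4 has {C,D,E,F,G}; that leaves B.
At row 7, column 2: row 7 has {A,B,C,D}; column 2 has {C,D,E,F}; that leaves G.
At row 7, column 3: row 7 has {A,B,C,D,G}; column 3 has {A,B,C,D,F}; that leaves E.
At row 7, column 7: row 7 has {A,B,C,D,E,G}; column 7 has {A,B,C,D,G}; that leaves F.
At row 2, column 5: row 2 has {A,B,C,D,E,F}; column 5 has {A,B,E}; that leaves G.
At row 3, column 3: row 3 has {D}; column 3 has {A,B,C,D,E,F}; that leaves G.
At row 3, column 4: row 3 has {D,G}; column 4 has {B,C,D,E,F,G}; that leaves A.
At row 3, column 7: row 3 has {A,D,G}; column 7 has {A,B,C,D,F,G}; that leaves E.
At row 6, column 1: row 6 has {A,B,C,E,G}; column 1 has {A,B,D,E,G}; that leaves F.
At row 6, column 5: row 6 has {A,B,C,E,F,G}; column 5 has {A,B,E,G}; that leaves D.
At row 1, column 1: row 1 has {D,E,G}; column 1 has {A,B,D,E,F,G}; that leaves C.
At row 1, column 5: row 1 has {C,D,E,G}; column 5 has {A,B,D,E,G}; that leaves F.
At row 1, column 6: row 1 has {C,D,E,F,G}; column 6 has {A,C,D,E,G}; that leaves B.
At row 3, column 2: row 3 has {A,D,E,G}; column 2 has {C,D,E,F,G}; that leaves B.
At row 3, column 5: row 3 has {A,B,D,E,G}; column 5 has {A,B,D,E,F,G}; that leaves C.
At row 3, column 6: row 3 has {A,B,C,D,E,G}; column 6 has {A,B,C,D,E,G}; that leaves F.
At row 1, column 2: row 1 has {B,C,D,E,F,G}; column 2 has {B,C,D,E,F,G}; that leaves A.

C A D E F B G / A C B F G E D / D B G A C F E / G D F C E A B / E F A G B D C / F E C B D G A / B G E D A C F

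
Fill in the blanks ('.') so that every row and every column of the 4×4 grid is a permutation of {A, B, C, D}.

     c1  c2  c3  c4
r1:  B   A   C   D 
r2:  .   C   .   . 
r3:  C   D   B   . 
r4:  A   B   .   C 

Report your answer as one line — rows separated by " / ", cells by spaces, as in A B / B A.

B A C D / D C A B / C D B A / A B D C

(r2,c1) = D
(r2,c3) = A
(r2,c4) = B
(r3,c4) = A
(r4,c3) = D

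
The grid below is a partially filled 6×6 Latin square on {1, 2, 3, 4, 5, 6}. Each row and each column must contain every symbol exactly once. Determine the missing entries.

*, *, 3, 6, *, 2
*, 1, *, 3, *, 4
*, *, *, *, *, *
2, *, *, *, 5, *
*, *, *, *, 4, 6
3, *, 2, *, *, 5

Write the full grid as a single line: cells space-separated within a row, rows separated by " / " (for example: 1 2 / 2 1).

row 1 has {2,3,6}; column 5 has {4,5} — only 1 is left for (r1,c5).
row 6 has {2,3,5}; column 5 has {1,4,5} — only 6 is left for (r6,c5).
row 2 has {1,3,4}; column 5 has {1,4,5,6} — only 2 is left for (r2,c5).
row 3 is empty so far; column 5 has {1,2,4,5,6} — only 3 is left for (r3,c5).
row 3 has {3}; column 6 has {2,4,5,6} — only 1 is left for (r3,c6).
row 4 has {2,5}; column 6 has {1,2,4,5,6} — only 3 is left for (r4,c6).
row 6 has {2,3,5,6}; column 2 has {1} — only 4 is left for (r6,c2).
row 6 has {2,3,4,5,6}; column 4 has {3,6} — only 1 is left for (r6,c4).
row 1 has {1,2,3,6}; column 2 has {1,4} — only 5 is left for (r1,c2).
row 4 has {2,3,5}; column 2 has {1,4,5} — only 6 is left for (r4,c2).
row 4 has {2,3,5,6}; column 4 has {1,3,6} — only 4 is left for (r4,c4).
row 1 has {1,2,3,5,6}; column 1 has {2,3} — only 4 is left for (r1,c1).
row 3 has {1,3}; column 2 has {1,4,5,6} — only 2 is left for (r3,c2).
row 3 has {1,2,3}; column 4 has {1,3,4,6} — only 5 is left for (r3,c4).
row 4 has {2,3,4,5,6}; column 3 has {2,3} — only 1 is left for (r4,c3).
row 5 has {4,6}; column 2 has {1,2,4,5,6} — only 3 is left for (r5,c2).
row 5 has {3,4,6}; column 3 has {1,2,3} — only 5 is left for (r5,c3).
row 5 has {3,4,5,6}; column 4 has {1,3,4,5,6} — only 2 is left for (r5,c4).
row 2 has {1,2,3,4}; column 3 has {1,2,3,5} — only 6 is left for (r2,c3).
row 3 has {1,2,3,5}; column 1 has {2,3,4} — only 6 is left for (r3,c1).
row 3 has {1,2,3,5,6}; column 3 has {1,2,3,5,6} — only 4 is left for (r3,c3).
row 5 has {2,3,4,5,6}; column 1 has {2,3,4,6} — only 1 is left for (r5,c1).
row 2 has {1,2,3,4,6}; column 1 has {1,2,3,4,6} — only 5 is left for (r2,c1).

4 5 3 6 1 2 / 5 1 6 3 2 4 / 6 2 4 5 3 1 / 2 6 1 4 5 3 / 1 3 5 2 4 6 / 3 4 2 1 6 5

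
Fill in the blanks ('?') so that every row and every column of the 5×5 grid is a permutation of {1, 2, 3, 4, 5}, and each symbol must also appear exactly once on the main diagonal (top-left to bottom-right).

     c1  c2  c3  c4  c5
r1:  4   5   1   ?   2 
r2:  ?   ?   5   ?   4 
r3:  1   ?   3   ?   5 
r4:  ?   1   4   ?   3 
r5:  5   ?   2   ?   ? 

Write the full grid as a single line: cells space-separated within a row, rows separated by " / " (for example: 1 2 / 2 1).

4 5 1 3 2 / 3 2 5 1 4 / 1 4 3 2 5 / 2 1 4 5 3 / 5 3 2 4 1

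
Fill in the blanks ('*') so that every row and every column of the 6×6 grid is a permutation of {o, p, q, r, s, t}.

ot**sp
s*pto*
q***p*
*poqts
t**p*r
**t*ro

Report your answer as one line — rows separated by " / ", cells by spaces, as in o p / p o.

At row 1, column 4: row 1 has {o,p,s,t}; column 4 has {p,q,t}; that leaves r.
At row 2, column 6: row 2 has {o,p,s,t}; column 6 has {o,p,r,s}; that leaves q.
At row 3, column 6: row 3 has {p,q}; column 6 has {o,p,q,r,s}; that leaves t.
At row 4, column 1: row 4 has {o,p,q,s,t}; column 1 has {o,q,s,t}; that leaves r.
At row 5, column 5: row 5 has {p,r,t}; column 5 has {o,p,r,s,t}; that leaves q.
At row 6, column 1: row 6 has {o,r,t}; column 1 has {o,q,r,s,t}; that leaves p.
At row 6, column 4: row 6 has {o,p,r,t}; column 4 has {p,q,r,t}; that leaves s.
At row 1, column 3: row 1 has {o,p,r,s,t}; column 3 has {o,p,t}; that leaves q.
At row 2, column 2: row 2 has {o,p,q,s,t}; column 2 has {p,t}; that leaves r.
At row 3, column 4: row 3 has {p,q,t}; column 4 has {p,q,r,s,t}; that leaves o.
At row 5, column 3: row 5 has {p,q,r,t}; column 3 has {o,p,q,t}; that leaves s.
At row 6, column 2: row 6 has {o,p,r,s,t}; column 2 has {p,r,t}; that leaves q.
At row 3, column 2: row 3 has {o,p,q,t}; column 2 has {p,q,r,t}; that leaves s.
At row 3, column 3: row 3 has {o,p,q,s,t}; column 3 has {o,p,q,s,t}; that leaves r.
At row 5, column 2: row 5 has {p,q,r,s,t}; column 2 has {p,q,r,s,t}; that leaves o.

o t q r s p / s r p t o q / q s r o p t / r p o q t s / t o s p q r / p q t s r o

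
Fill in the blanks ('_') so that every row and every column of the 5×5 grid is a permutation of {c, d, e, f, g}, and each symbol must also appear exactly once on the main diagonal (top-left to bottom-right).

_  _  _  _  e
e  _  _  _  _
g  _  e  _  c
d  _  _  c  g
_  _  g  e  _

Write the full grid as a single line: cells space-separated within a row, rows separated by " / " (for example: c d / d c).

(r1,c1) = f
(r4,c3) = f
(r5,c1) = c
(r5,c5) = d
(r2,c2) = g
(r2,c5) = f
(r4,c2) = e
(r5,c2) = f
(r2,c4) = d
(r3,c2) = d
(r3,c4) = f
(r1,c2) = c
(r1,c3) = d
(r1,c4) = g
(r2,c3) = c

f c d g e / e g c d f / g d e f c / d e f c g / c f g e d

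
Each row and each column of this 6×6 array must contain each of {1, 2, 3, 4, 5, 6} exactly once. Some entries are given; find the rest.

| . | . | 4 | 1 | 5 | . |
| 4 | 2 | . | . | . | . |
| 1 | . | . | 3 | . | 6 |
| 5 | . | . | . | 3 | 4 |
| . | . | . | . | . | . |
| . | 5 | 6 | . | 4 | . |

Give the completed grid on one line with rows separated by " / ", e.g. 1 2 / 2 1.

6 3 4 1 5 2 / 4 2 1 5 6 3 / 1 4 5 3 2 6 / 5 1 2 6 3 4 / 2 6 3 4 1 5 / 3 5 6 2 4 1

(r3,c2): row 3 has {1,3,6}; column 2 has {2,5}, so it must be 4.
(r3,c5): row 3 has {1,3,4,6}; column 5 has {3,4,5}, so it must be 2.
(r6,c4): row 6 has {4,5,6}; column 4 has {1,3}, so it must be 2.
(r3,c3): row 3 has {1,2,3,4,6}; column 3 has {4,6}, so it must be 5.
(r4,c4): row 4 has {3,4,5}; column 4 has {1,2,3}, so it must be 6.
(r6,c1): row 6 has {2,4,5,6}; column 1 has {1,4,5}, so it must be 3.
(r6,c6): row 6 has {2,3,4,5,6}; column 6 has {4,6}, so it must be 1.
(r2,c4): row 2 has {2,4}; column 4 has {1,2,3,6}, so it must be 5.
(r2,c6): row 2 has {2,4,5}; column 6 has {1,4,6}, so it must be 3.
(r4,c2): row 4 has {3,4,5,6}; column 2 has {2,4,5}, so it must be 1.
(r4,c3): row 4 has {1,3,4,5,6}; column 3 has {4,5,6}, so it must be 2.
(r5,c4): row 5 is empty so far; column 4 has {1,2,3,5,6}, so it must be 4.
(r1,c6): row 1 has {1,4,5}; column 6 has {1,3,4,6}, so it must be 2.
(r2,c3): row 2 has {2,3,4,5}; column 3 has {2,4,5,6}, so it must be 1.
(r2,c5): row 2 has {1,2,3,4,5}; column 5 has {2,3,4,5}, so it must be 6.
(r5,c3): row 5 has {4}; column 3 has {1,2,4,5,6}, so it must be 3.
(r5,c5): row 5 has {3,4}; column 5 has {2,3,4,5,6}, so it must be 1.
(r5,c6): row 5 has {1,3,4}; column 6 has {1,2,3,4,6}, so it must be 5.
(r1,c1): row 1 has {1,2,4,5}; column 1 has {1,3,4,5}, so it must be 6.
(r1,c2): row 1 has {1,2,4,5,6}; column 2 has {1,2,4,5}, so it must be 3.
(r5,c1): row 5 has {1,3,4,5}; column 1 has {1,3,4,5,6}, so it must be 2.
(r5,c2): row 5 has {1,2,3,4,5}; column 2 has {1,2,3,4,5}, so it must be 6.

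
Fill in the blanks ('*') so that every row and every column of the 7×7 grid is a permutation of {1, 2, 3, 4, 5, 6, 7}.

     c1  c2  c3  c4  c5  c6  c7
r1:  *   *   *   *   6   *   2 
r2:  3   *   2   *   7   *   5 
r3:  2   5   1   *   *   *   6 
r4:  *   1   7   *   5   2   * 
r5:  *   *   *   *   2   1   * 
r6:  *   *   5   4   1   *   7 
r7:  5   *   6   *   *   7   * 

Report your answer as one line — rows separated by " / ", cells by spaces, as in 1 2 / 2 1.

Cell (r6,c1): row 6 has {1,4,5,7}; column 1 has {2,3,5} → 6.
Cell (r6,c6): row 6 has {1,4,5,6,7}; column 6 has {1,2,7} → 3.
Cell (r3,c6): row 3 has {1,2,5,6}; column 6 has {1,2,3,7} → 4.
Cell (r4,c1): row 4 has {1,2,5,7}; column 1 has {2,3,5,6} → 4.
Cell (r4,c7): row 4 has {1,2,4,5,7}; column 7 has {2,5,6,7} → 3.
Cell (r5,c1): row 5 has {1,2}; column 1 has {2,3,4,5,6} → 7.
Cell (r5,c7): row 5 has {1,2,7}; column 7 has {2,3,5,6,7} → 4.
Cell (r6,c2): row 6 has {1,3,4,5,6,7}; column 2 has {1,5} → 2.
Cell (r7,c7): row 7 has {5,6,7}; column 7 has {2,3,4,5,6,7} → 1.
Cell (r1,c1): row 1 has {2,6}; column 1 has {2,3,4,5,6,7} → 1.
Cell (r1,c6): row 1 has {1,2,6}; column 6 has {1,2,3,4,7} → 5.
Cell (r2,c6): row 2 has {2,3,5,7}; column 6 has {1,2,3,4,5,7} → 6.
Cell (r3,c5): row 3 has {1,2,4,5,6}; column 5 has {1,2,5,6,7} → 3.
Cell (r4,c4): row 4 has {1,2,3,4,5,7}; column 4 has {4} → 6.
Cell (r5,c3): row 5 has {1,2,4,7}; column 3 has {1,2,5,6,7} → 3.
Cell (r5,c4): row 5 has {1,2,3,4,7}; column 4 has {4,6} → 5.
Cell (r7,c5): row 7 has {1,5,6,7}; column 5 has {1,2,3,5,6,7} → 4.
Cell (r1,c3): row 1 has {1,2,5,6}; column 3 has {1,2,3,5,6,7} → 4.
Cell (r2,c2): row 2 has {2,3,5,6,7}; column 2 has {1,2,5} → 4.
Cell (r2,c4): row 2 has {2,3,4,5,6,7}; column 4 has {4,5,6} → 1.
Cell (r3,c4): row 3 has {1,2,3,4,5,6}; column 4 has {1,4,5,6} → 7.
Cell (r5,c2): row 5 has {1,2,3,4,5,7}; column 2 has {1,2,4,5} → 6.
Cell (r7,c2): row 7 has {1,4,5,6,7}; column 2 has {1,2,4,5,6} → 3.
Cell (r7,c4): row 7 has {1,3,4,5,6,7}; column 4 has {1,4,5,6,7} → 2.
Cell (r1,c2): row 1 has {1,2,4,5,6}; column 2 has {1,2,3,4,5,6} → 7.
Cell (r1,c4): row 1 has {1,2,4,5,6,7}; column 4 has {1,2,4,5,6,7} → 3.

1 7 4 3 6 5 2 / 3 4 2 1 7 6 5 / 2 5 1 7 3 4 6 / 4 1 7 6 5 2 3 / 7 6 3 5 2 1 4 / 6 2 5 4 1 3 7 / 5 3 6 2 4 7 1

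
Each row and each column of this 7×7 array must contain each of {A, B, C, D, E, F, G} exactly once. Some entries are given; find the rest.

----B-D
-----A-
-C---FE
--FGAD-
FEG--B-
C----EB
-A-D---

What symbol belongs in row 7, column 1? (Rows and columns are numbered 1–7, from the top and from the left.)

G

row 4 has {A,D,F,G}; column 2 has {A,C,E} — only B is left for (r4,c2).
row 4 has {A,B,D,F,G}; column 7 has {B,D,E} — only C is left for (r4,c7).
row 5 has {B,E,F,G}; column 7 has {B,C,D,E} — only A is left for (r5,c7).
row 4 has {A,B,C,D,F,G}; column 1 has {C,F} — only E is left for (r4,c1).
row 5 has {A,B,E,F,G}; column 4 has {D,G} — only C is left for (r5,c4).
row 5 has {A,B,C,E,F,G}; column 5 has {A,B} — only D is left for (r5,c5).
row 3 has {C,E,F}; column 5 has {A,B,D} — only G is left for (r3,c5).
row 6 has {B,C,E}; column 5 has {A,B,D,G} — only F is left for (r6,c5).
row 6 has {B,C,E,F}; column 4 has {C,D,G} — only A is left for (r6,c4).
row 3 has {C,E,F,G}; column 4 has {A,C,D,G} — only B is left for (r3,c4).
row 6 has {A,B,C,E,F}; column 3 has {F,G} — only D is left for (r6,c3).
row 3 has {B,C,E,F,G}; column 3 has {D,F,G} — only A is left for (r3,c3).
row 6 has {A,B,C,D,E,F}; column 2 has {A,B,C,E} — only G is left for (r6,c2).
row 1 has {B,D}; column 2 has {A,B,C,E,G} — only F is left for (r1,c2).
row 1 has {B,D,F}; column 4 has {A,B,C,D,G} — only E is left for (r1,c4).
row 2 has {A}; column 2 has {A,B,C,E,F,G} — only D is left for (r2,c2).
row 2 has {A,D}; column 4 has {A,B,C,D,E,G} — only F is left for (r2,c4).
row 2 has {A,D,F}; column 7 has {A,B,C,D,E} — only G is left for (r2,c7).
row 3 has {A,B,C,E,F,G}; column 1 has {C,E,F} — only D is left for (r3,c1).
row 7 has {A,D}; column 7 has {A,B,C,D,E,G} — only F is left for (r7,c7).
row 1 has {B,D,E,F}; column 3 has {A,D,F,G} — only C is left for (r1,c3).
row 1 has {B,C,D,E,F}; column 6 has {A,B,D,E,F} — only G is left for (r1,c6).
row 2 has {A,D,F,G}; column 1 has {C,D,E,F} — only B is left for (r2,c1).
row 2 has {A,B,D,F,G}; column 3 has {A,C,D,F,G} — only E is left for (r2,c3).
row 2 has {A,B,D,E,F,G}; column 5 has {A,B,D,F,G} — only C is left for (r2,c5).
row 7 has {A,D,F}; column 1 has {B,C,D,E,F} — only G is left for (r7,c1).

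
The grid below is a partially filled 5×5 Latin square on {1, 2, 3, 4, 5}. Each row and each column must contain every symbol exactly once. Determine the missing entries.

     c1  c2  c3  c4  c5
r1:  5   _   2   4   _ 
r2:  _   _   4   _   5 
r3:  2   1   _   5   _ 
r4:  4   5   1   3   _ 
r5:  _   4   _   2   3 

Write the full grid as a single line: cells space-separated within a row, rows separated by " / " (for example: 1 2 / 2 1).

5 3 2 4 1 / 3 2 4 1 5 / 2 1 3 5 4 / 4 5 1 3 2 / 1 4 5 2 3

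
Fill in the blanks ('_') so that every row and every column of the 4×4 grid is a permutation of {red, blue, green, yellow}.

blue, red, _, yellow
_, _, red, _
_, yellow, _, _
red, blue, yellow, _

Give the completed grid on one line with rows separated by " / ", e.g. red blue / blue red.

blue red green yellow / yellow green red blue / green yellow blue red / red blue yellow green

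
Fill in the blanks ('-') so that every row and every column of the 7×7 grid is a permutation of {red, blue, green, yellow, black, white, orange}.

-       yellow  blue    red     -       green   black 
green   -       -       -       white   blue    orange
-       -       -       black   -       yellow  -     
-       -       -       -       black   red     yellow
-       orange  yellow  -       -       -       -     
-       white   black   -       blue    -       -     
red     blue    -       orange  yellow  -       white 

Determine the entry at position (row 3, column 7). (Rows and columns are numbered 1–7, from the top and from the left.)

blue

(r1,c5) = orange
(r2,c3) = red
(r2,c4) = yellow
(r4,c2) = green
(r6,c4) = green
(r6,c6) = orange
(r6,c7) = red
(r7,c3) = green
(r7,c6) = black
(r1,c1) = white
(r2,c2) = black
(r3,c2) = red
(r3,c5) = green
(r3,c7) = blue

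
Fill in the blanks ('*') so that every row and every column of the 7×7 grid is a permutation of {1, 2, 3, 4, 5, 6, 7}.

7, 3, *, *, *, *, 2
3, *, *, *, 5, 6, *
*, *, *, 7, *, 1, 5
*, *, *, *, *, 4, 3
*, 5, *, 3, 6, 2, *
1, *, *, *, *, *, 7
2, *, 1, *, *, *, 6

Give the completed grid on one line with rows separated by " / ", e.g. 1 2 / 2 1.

7 3 4 6 1 5 2 / 3 7 2 1 5 6 4 / 6 2 3 7 4 1 5 / 5 1 6 2 7 4 3 / 4 5 7 3 6 2 1 / 1 6 5 4 2 3 7 / 2 4 1 5 3 7 6

Cell (r1,c6): row 1 has {2,3,7}; column 6 has {1,2,4,6} → 5.
Cell (r5,c1): row 5 has {2,3,5,6}; column 1 has {1,2,3,7} → 4.
Cell (r5,c3): row 5 has {2,3,4,5,6}; column 3 has {1} → 7.
Cell (r5,c7): row 5 has {2,3,4,5,6,7}; column 7 has {2,3,5,6,7} → 1.
Cell (r6,c6): row 6 has {1,7}; column 6 has {1,2,4,5,6} → 3.
Cell (r7,c6): row 7 has {1,2,6}; column 6 has {1,2,3,4,5,6} → 7.
Cell (r2,c7): row 2 has {3,5,6}; column 7 has {1,2,3,5,6,7} → 4.
Cell (r3,c1): row 3 has {1,5,7}; column 1 has {1,2,3,4,7} → 6.
Cell (r4,c1): row 4 has {3,4}; column 1 has {1,2,3,4,6,7} → 5.
Cell (r7,c2): row 7 has {1,2,6,7}; column 2 has {3,5} → 4.
Cell (r7,c4): row 7 has {1,2,4,6,7}; column 4 has {3,7} → 5.
Cell (r7,c5): row 7 has {1,2,4,5,6,7}; column 5 has {5,6} → 3.
Cell (r2,c3): row 2 has {3,4,5,6}; column 3 has {1,7} → 2.
Cell (r2,c4): row 2 has {2,3,4,5,6}; column 4 has {3,5,7} → 1.
Cell (r3,c2): row 3 has {1,5,6,7}; column 2 has {3,4,5} → 2.
Cell (r3,c5): row 3 has {1,2,5,6,7}; column 5 has {3,5,6} → 4.
Cell (r4,c3): row 4 has {3,4,5}; column 3 has {1,2,7} → 6.
Cell (r4,c4): row 4 has {3,4,5,6}; column 4 has {1,3,5,7} → 2.
Cell (r6,c2): row 6 has {1,3,7}; column 2 has {2,3,4,5} → 6.
Cell (r6,c4): row 6 has {1,3,6,7}; column 4 has {1,2,3,5,7} → 4.
Cell (r6,c5): row 6 has {1,3,4,6,7}; column 5 has {3,4,5,6} → 2.
Cell (r1,c3): row 1 has {2,3,5,7}; column 3 has {1,2,6,7} → 4.
Cell (r1,c4): row 1 has {2,3,4,5,7}; column 4 has {1,2,3,4,5,7} → 6.
Cell (r1,c5): row 1 has {2,3,4,5,6,7}; column 5 has {2,3,4,5,6} → 1.
Cell (r2,c2): row 2 has {1,2,3,4,5,6}; column 2 has {2,3,4,5,6} → 7.
Cell (r3,c3): row 3 has {1,2,4,5,6,7}; column 3 has {1,2,4,6,7} → 3.
Cell (r4,c2): row 4 has {2,3,4,5,6}; column 2 has {2,3,4,5,6,7} → 1.
Cell (r4,c5): row 4 has {1,2,3,4,5,6}; column 5 has {1,2,3,4,5,6} → 7.
Cell (r6,c3): row 6 has {1,2,3,4,6,7}; column 3 has {1,2,3,4,6,7} → 5.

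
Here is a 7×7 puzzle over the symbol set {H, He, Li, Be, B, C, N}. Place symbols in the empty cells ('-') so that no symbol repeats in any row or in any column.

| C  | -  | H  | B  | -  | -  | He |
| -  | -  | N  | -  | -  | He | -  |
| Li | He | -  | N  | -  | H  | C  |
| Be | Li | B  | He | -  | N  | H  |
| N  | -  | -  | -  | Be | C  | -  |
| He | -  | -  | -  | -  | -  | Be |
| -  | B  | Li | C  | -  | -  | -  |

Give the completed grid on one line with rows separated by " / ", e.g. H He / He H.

(r3,c3) = Be
(r3,c5) = B
(r4,c5) = C
(r5,c2) = H
(r5,c3) = He
(r5,c4) = Li
(r5,c7) = B
(r6,c3) = C
(r6,c4) = H
(r7,c1) = H
(r7,c6) = Be
(r7,c7) = N
(r1,c6) = Li
(r2,c1) = B
(r2,c4) = Be
(r2,c7) = Li
(r6,c2) = N
(r6,c5) = Li
(r6,c6) = B
(r7,c5) = He
(r1,c2) = Be
(r1,c5) = N
(r2,c2) = C
(r2,c5) = H

C Be H B N Li He / B C N Be H He Li / Li He Be N B H C / Be Li B He C N H / N H He Li Be C B / He N C H Li B Be / H B Li C He Be N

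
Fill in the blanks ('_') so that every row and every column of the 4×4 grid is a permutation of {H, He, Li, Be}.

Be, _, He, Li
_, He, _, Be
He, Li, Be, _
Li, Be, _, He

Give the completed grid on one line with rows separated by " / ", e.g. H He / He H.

Cell (r1,c2): row 1 has {He,Li,Be}; column 2 has {He,Li,Be} → H.
Cell (r2,c1): row 2 has {He,Be}; column 1 has {He,Li,Be} → H.
Cell (r2,c3): row 2 has {H,He,Be}; column 3 has {He,Be} → Li.
Cell (r3,c4): row 3 has {He,Li,Be}; column 4 has {He,Li,Be} → H.
Cell (r4,c3): row 4 has {He,Li,Be}; column 3 has {He,Li,Be} → H.

Be H He Li / H He Li Be / He Li Be H / Li Be H He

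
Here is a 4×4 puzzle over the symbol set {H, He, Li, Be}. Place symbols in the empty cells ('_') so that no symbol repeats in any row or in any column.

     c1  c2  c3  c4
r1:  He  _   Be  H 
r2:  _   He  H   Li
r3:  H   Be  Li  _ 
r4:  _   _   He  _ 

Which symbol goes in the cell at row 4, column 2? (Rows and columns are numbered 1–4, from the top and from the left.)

H

(r1,c2) = Li
(r2,c1) = Be
(r3,c4) = He
(r4,c1) = Li
(r4,c2) = H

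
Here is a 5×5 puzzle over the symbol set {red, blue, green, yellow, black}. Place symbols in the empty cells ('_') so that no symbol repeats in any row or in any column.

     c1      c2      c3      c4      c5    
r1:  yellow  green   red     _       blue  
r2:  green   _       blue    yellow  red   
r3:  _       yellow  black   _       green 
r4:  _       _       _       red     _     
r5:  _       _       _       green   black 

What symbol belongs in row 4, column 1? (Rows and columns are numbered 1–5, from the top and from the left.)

(r1,c4) = black
(r2,c2) = black
(r3,c4) = blue
(r4,c2) = blue
(r4,c5) = yellow
(r5,c2) = red
(r5,c3) = yellow
(r3,c1) = red
(r4,c1) = black

black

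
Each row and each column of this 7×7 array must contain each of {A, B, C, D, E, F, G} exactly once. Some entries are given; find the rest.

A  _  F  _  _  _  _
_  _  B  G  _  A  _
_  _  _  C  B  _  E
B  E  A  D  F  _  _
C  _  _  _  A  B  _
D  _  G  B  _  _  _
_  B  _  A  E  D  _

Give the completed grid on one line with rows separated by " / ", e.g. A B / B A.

A D F E G C B / E C B G D A F / G A D C B F E / B E A D F G C / C G E F A B D / D F G B C E A / F B C A E D G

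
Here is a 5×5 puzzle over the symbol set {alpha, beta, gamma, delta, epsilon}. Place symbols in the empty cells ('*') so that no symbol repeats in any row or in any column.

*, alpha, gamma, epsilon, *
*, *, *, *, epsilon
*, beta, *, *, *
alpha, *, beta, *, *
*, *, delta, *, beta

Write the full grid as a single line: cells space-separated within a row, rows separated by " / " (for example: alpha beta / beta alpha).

At row 1, column 5: row 1 has {alpha,gamma,epsilon}; column 5 has {beta,epsilon}; that leaves delta.
At row 2, column 3: row 2 has {epsilon}; column 3 has {beta,gamma,delta}; that leaves alpha.
At row 3, column 3: row 3 has {beta}; column 3 has {alpha,beta,gamma,delta}; that leaves epsilon.
At row 4, column 5: row 4 has {alpha,beta}; column 5 has {beta,delta,epsilon}; that leaves gamma.
At row 1, column 1: row 1 has {alpha,gamma,delta,epsilon}; column 1 has {alpha}; that leaves beta.
At row 3, column 5: row 3 has {beta,epsilon}; column 5 has {beta,gamma,delta,epsilon}; that leaves alpha.
At row 4, column 4: row 4 has {alpha,beta,gamma}; column 4 has {epsilon}; that leaves delta.
At row 3, column 4: row 3 has {alpha,beta,epsilon}; column 4 has {delta,epsilon}; that leaves gamma.
At row 4, column 2: row 4 has {alpha,beta,gamma,delta}; column 2 has {alpha,beta}; that leaves epsilon.
At row 5, column 2: row 5 has {beta,delta}; column 2 has {alpha,beta,epsilon}; that leaves gamma.
At row 5, column 4: row 5 has {beta,gamma,delta}; column 4 has {gamma,delta,epsilon}; that leaves alpha.
At row 2, column 2: row 2 has {alpha,epsilon}; column 2 has {alpha,beta,gamma,epsilon}; that leaves delta.
At row 2, column 4: row 2 has {alpha,delta,epsilon}; column 4 has {alpha,gamma,delta,epsilon}; that leaves beta.
At row 3, column 1: row 3 has {alpha,beta,gamma,epsilon}; column 1 has {alpha,beta}; that leaves delta.
At row 5, column 1: row 5 has {alpha,beta,gamma,delta}; column 1 has {alpha,beta,delta}; that leaves epsilon.
At row 2, column 1: row 2 has {alpha,beta,delta,epsilon}; column 1 has {alpha,beta,delta,epsilon}; that leaves gamma.

beta alpha gamma epsilon delta / gamma delta alpha beta epsilon / delta beta epsilon gamma alpha / alpha epsilon beta delta gamma / epsilon gamma delta alpha beta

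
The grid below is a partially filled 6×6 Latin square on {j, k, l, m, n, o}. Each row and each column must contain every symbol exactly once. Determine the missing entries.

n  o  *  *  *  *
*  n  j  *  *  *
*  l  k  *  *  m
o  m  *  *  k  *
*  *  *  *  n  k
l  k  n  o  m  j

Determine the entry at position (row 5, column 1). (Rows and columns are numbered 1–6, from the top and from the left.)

m

(r1,c6) = l
(r2,c6) = o
(r3,c1) = j
(r3,c4) = n
(r3,c5) = o
(r4,c3) = l
(r4,c4) = j
(r4,c6) = n
(r5,c1) = m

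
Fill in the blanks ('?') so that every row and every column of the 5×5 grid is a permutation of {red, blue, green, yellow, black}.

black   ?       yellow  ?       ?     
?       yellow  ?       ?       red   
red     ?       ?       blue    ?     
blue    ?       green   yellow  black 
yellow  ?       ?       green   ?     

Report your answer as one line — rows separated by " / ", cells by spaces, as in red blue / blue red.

black blue yellow red green / green yellow blue black red / red green black blue yellow / blue red green yellow black / yellow black red green blue

At row 1, column 4: row 1 has {yellow,black}; column 4 has {blue,green,yellow}; that leaves red.
At row 2, column 1: row 2 has {red,yellow}; column 1 has {red,blue,yellow,black}; that leaves green.
At row 2, column 4: row 2 has {red,green,yellow}; column 4 has {red,blue,green,yellow}; that leaves black.
At row 3, column 3: row 3 has {red,blue}; column 3 has {green,yellow}; that leaves black.
At row 4, column 2: row 4 has {blue,green,yellow,black}; column 2 has {yellow}; that leaves red.
At row 5, column 5: row 5 has {green,yellow}; column 5 has {red,black}; that leaves blue.
At row 1, column 5: row 1 has {red,yellow,black}; column 5 has {red,blue,black}; that leaves green.
At row 2, column 3: row 2 has {red,green,yellow,black}; column 3 has {green,yellow,black}; that leaves blue.
At row 3, column 2: row 3 has {red,blue,black}; column 2 has {red,yellow}; that leaves green.
At row 3, column 5: row 3 has {red,blue,green,black}; column 5 has {red,blue,green,black}; that leaves yellow.
At row 5, column 2: row 5 has {blue,green,yellow}; column 2 has {red,green,yellow}; that leaves black.
At row 5, column 3: row 5 has {blue,green,yellow,black}; column 3 has {blue,green,yellow,black}; that leaves red.
At row 1, column 2: row 1 has {red,green,yellow,black}; column 2 has {red,green,yellow,black}; that leaves blue.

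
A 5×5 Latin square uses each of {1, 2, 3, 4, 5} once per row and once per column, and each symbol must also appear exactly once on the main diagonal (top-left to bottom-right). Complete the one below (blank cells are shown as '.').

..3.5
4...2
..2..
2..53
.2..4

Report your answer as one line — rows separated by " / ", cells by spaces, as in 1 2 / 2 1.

1 4 3 2 5 / 4 3 5 1 2 / 3 5 2 4 1 / 2 1 4 5 3 / 5 2 1 3 4

At row 1, column 1: row 1 has {3,5}; column 1 has {2,4}; the diagonal has {2,4,5}; that leaves 1.
At row 1, column 2: row 1 has {1,3,5}; column 2 has {2}; that leaves 4.
At row 1, column 4: row 1 has {1,3,4,5}; column 4 has {5}; that leaves 2.
At row 2, column 2: row 2 has {2,4}; column 2 has {2,4}; the diagonal has {1,2,4,5}; that leaves 3.
At row 2, column 4: row 2 has {2,3,4}; column 4 has {2,5}; that leaves 1.
At row 3, column 5: row 3 has {2}; column 5 has {2,3,4,5}; that leaves 1.
At row 4, column 2: row 4 has {2,3,5}; column 2 has {2,3,4}; that leaves 1.
At row 4, column 3: row 4 has {1,2,3,5}; column 3 has {2,3}; that leaves 4.
At row 5, column 4: row 5 has {2,4}; column 4 has {1,2,5}; that leaves 3.
At row 2, column 3: row 2 has {1,2,3,4}; column 3 has {2,3,4}; that leaves 5.
At row 3, column 2: row 3 has {1,2}; column 2 has {1,2,3,4}; that leaves 5.
At row 3, column 4: row 3 has {1,2,5}; column 4 has {1,2,3,5}; that leaves 4.
At row 5, column 1: row 5 has {2,3,4}; column 1 has {1,2,4}; that leaves 5.
At row 5, column 3: row 5 has {2,3,4,5}; column 3 has {2,3,4,5}; that leaves 1.
At row 3, column 1: row 3 has {1,2,4,5}; column 1 has {1,2,4,5}; that leaves 3.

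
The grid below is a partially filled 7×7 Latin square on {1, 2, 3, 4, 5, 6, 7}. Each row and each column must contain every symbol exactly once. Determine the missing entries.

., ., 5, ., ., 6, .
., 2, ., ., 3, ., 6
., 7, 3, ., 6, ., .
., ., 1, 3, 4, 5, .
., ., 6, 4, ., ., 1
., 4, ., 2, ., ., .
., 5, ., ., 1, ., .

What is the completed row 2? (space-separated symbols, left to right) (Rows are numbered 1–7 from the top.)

1 2 4 5 3 7 6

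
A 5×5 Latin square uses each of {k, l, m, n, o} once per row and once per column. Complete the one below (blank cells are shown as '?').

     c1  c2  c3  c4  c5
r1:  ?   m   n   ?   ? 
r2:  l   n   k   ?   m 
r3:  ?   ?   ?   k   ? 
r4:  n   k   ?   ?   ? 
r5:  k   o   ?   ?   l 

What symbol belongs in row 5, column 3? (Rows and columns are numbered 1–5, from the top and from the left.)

(r1,c1) = o
(r1,c4) = l
(r1,c5) = k
(r2,c4) = o
(r3,c1) = m
(r3,c2) = l
(r3,c3) = o
(r3,c5) = n
(r4,c4) = m
(r4,c5) = o
(r5,c3) = m

m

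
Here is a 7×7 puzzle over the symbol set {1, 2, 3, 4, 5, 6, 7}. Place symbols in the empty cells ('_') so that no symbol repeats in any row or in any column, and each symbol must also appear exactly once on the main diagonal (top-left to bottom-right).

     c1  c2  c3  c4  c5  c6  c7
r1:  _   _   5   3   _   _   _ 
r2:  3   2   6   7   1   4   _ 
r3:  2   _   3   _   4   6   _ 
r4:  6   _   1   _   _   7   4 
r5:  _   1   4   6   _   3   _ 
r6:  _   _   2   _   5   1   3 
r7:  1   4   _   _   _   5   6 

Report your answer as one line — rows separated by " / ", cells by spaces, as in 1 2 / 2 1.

4 7 5 3 6 2 1 / 3 2 6 7 1 4 5 / 2 5 3 1 4 6 7 / 6 3 1 5 2 7 4 / 5 1 4 6 7 3 2 / 7 6 2 4 5 1 3 / 1 4 7 2 3 5 6

Cell (r1,c6): row 1 has {3,5}; column 6 has {1,3,4,5,6,7} → 2.
Cell (r2,c7): row 2 has {1,2,3,4,6,7}; column 7 has {3,4,6} → 5.
Cell (r4,c4): row 4 has {1,4,6,7}; column 4 has {3,6,7}; the diagonal has {1,2,3,6} → 5.
Cell (r5,c5): row 5 has {1,3,4,6}; column 5 has {1,4,5}; the diagonal has {1,2,3,5,6} → 7.
Cell (r5,c7): row 5 has {1,3,4,6,7}; column 7 has {3,4,5,6} → 2.
Cell (r6,c4): row 6 has {1,2,3,5}; column 4 has {3,5,6,7} → 4.
Cell (r7,c3): row 7 has {1,4,5,6}; column 3 has {1,2,3,4,5,6} → 7.
Cell (r7,c4): row 7 has {1,4,5,6,7}; column 4 has {3,4,5,6,7} → 2.
Cell (r7,c5): row 7 has {1,2,4,5,6,7}; column 5 has {1,4,5,7} → 3.
Cell (r1,c1): row 1 has {2,3,5}; column 1 has {1,2,3,6}; the diagonal has {1,2,3,5,6,7} → 4.
Cell (r1,c5): row 1 has {2,3,4,5}; column 5 has {1,3,4,5,7} → 6.
Cell (r3,c4): row 3 has {2,3,4,6}; column 4 has {2,3,4,5,6,7} → 1.
Cell (r3,c7): row 3 has {1,2,3,4,6}; column 7 has {2,3,4,5,6} → 7.
Cell (r4,c2): row 4 has {1,4,5,6,7}; column 2 has {1,2,4} → 3.
Cell (r4,c5): row 4 has {1,3,4,5,6,7}; column 5 has {1,3,4,5,6,7} → 2.
Cell (r5,c1): row 5 has {1,2,3,4,6,7}; column 1 has {1,2,3,4,6} → 5.
Cell (r6,c1): row 6 has {1,2,3,4,5}; column 1 has {1,2,3,4,5,6} → 7.
Cell (r6,c2): row 6 has {1,2,3,4,5,7}; column 2 has {1,2,3,4} → 6.
Cell (r1,c2): row 1 has {2,3,4,5,6}; column 2 has {1,2,3,4,6} → 7.
Cell (r1,c7): row 1 has {2,3,4,5,6,7}; column 7 has {2,3,4,5,6,7} → 1.
Cell (r3,c2): row 3 has {1,2,3,4,6,7}; column 2 has {1,2,3,4,6,7} → 5.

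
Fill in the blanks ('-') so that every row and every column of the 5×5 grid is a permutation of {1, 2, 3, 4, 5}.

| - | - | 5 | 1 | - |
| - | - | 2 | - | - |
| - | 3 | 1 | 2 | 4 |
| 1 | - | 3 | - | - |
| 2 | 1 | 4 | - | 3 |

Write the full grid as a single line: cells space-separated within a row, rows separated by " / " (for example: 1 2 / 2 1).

3 4 5 1 2 / 4 5 2 3 1 / 5 3 1 2 4 / 1 2 3 4 5 / 2 1 4 5 3

(r1,c5): row 1 has {1,5}; column 5 has {3,4}, so it must be 2.
(r3,c1): row 3 has {1,2,3,4}; column 1 has {1,2}, so it must be 5.
(r4,c5): row 4 has {1,3}; column 5 has {2,3,4}, so it must be 5.
(r5,c4): row 5 has {1,2,3,4}; column 4 has {1,2}, so it must be 5.
(r1,c2): row 1 has {1,2,5}; column 2 has {1,3}, so it must be 4.
(r2,c2): row 2 has {2}; column 2 has {1,3,4}, so it must be 5.
(r2,c5): row 2 has {2,5}; column 5 has {2,3,4,5}, so it must be 1.
(r4,c2): row 4 has {1,3,5}; column 2 has {1,3,4,5}, so it must be 2.
(r4,c4): row 4 has {1,2,3,5}; column 4 has {1,2,5}, so it must be 4.
(r1,c1): row 1 has {1,2,4,5}; column 1 has {1,2,5}, so it must be 3.
(r2,c1): row 2 has {1,2,5}; column 1 has {1,2,3,5}, so it must be 4.
(r2,c4): row 2 has {1,2,4,5}; column 4 has {1,2,4,5}, so it must be 3.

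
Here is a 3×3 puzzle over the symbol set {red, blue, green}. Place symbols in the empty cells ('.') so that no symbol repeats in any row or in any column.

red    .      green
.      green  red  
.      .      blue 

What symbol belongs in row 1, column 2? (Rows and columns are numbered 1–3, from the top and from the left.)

row 1 has {red,green}; column 2 has {green} — only blue is left for (r1,c2).

blue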